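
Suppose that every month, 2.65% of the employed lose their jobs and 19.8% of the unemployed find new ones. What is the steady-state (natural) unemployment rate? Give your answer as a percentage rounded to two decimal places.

At steady state the flows balance: s·E = f·U, so U/(E+U) = s/(s+f).
u* = 2.65 / (2.65 + 19.8) = 2.65 / 22.45 = 11.80%.

Steady-state unemployment rate ≈ 11.80%.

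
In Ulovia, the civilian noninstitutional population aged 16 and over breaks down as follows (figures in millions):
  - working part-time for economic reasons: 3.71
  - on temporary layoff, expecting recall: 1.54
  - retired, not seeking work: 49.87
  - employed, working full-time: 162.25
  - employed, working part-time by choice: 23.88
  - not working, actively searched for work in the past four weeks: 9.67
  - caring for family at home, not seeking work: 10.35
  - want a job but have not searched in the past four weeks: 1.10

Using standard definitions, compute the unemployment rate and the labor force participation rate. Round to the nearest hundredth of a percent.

Unemployment rate ≈ 5.58%; labor force participation rate ≈ 76.63%.

Employed = 3.71 + 162.25 + 23.88 = 189.84 million (anyone who worked, including part-time for economic reasons, counts as employed).
Unemployed = 1.54 + 9.67 = 11.21 million (jobless and actively searching, or on temporary layoff).
Labor force = 189.84 + 11.21 = 201.05 million.
Not in labor force = 49.87 + 10.35 + 1.10 = 61.32 million (those not working and not actively searching are outside the labor force — including those who want a job but have given up searching).
Civilian working-age population = 201.05 + 61.32 = 262.37 million.
Unemployment rate = 11.21 / 201.05 = 5.58%.
Labor force participation rate = 201.05 / 262.37 = 76.63%.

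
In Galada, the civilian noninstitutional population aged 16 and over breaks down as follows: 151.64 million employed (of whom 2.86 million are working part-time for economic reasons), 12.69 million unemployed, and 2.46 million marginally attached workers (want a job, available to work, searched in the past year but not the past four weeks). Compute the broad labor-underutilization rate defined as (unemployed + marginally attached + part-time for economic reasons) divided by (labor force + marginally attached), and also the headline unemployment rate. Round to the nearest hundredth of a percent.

Labor force = 151.64 + 12.69 = 164.33 million.
Numerator = 12.69 + 2.46 + 2.86 = 18.01 million.
Denominator = 164.33 + 2.46 = 166.79 million.
Broad rate = 18.01 / 166.79 = 10.80%.
Headline unemployment rate = 12.69 / 164.33 = 7.72%.

Broad underutilization rate ≈ 10.80%; headline unemployment rate ≈ 7.72%.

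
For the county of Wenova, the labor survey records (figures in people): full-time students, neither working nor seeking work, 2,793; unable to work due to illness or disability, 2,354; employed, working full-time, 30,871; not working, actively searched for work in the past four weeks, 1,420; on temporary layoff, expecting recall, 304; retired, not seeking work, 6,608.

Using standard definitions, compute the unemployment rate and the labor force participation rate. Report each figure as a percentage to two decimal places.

Unemployment rate ≈ 5.29%; labor force participation rate ≈ 73.49%.

Employed = 30,871.
Unemployed = 1,420 + 304 = 1,724 (jobless and actively searching, or on temporary layoff).
Labor force = 30,871 + 1,724 = 32,595.
Not in labor force = 2,793 + 2,354 + 6,608 = 11,755 (those not working and not actively searching are outside the labor force).
Civilian working-age population = 32,595 + 11,755 = 44,350.
Unemployment rate = 1,724 / 32,595 = 5.29%.
Labor force participation rate = 32,595 / 44,350 = 73.49%.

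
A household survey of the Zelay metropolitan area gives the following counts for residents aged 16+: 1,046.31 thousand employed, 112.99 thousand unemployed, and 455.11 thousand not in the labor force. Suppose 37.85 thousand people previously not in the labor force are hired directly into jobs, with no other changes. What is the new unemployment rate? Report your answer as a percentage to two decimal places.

Initially, labor force = 1,046.31 + 112.99 = 1,159.30 thousand, so u = 112.99/1,159.30 = 9.75%.
After the change, employed and labor force both rise by 37.85; unemployed unchanged → E = 1,084.16, U = 112.99, labor force = 1,197.15 thousand.
New unemployment rate = 112.99 / 1,197.15 = 9.44%.

New unemployment rate ≈ 9.44%.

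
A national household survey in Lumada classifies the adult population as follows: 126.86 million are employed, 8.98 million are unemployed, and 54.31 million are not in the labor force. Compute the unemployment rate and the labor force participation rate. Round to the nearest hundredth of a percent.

Unemployment rate ≈ 6.61%; labor force participation rate ≈ 71.44%.

Labor force = employed + unemployed = 126.86 + 8.98 = 135.84 million.
Working-age population = 135.84 + 54.31 = 190.15 million.
Unemployment rate = 8.98 / 135.84 = 6.61%.
Labor force participation rate = 135.84 / 190.15 = 71.44%.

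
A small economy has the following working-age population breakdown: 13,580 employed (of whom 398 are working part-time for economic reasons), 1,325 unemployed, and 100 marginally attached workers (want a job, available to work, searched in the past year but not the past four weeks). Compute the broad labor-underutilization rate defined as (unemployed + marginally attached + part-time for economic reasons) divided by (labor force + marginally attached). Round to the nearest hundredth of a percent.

Broad underutilization rate ≈ 12.15%.

Labor force = 13,580 + 1,325 = 14,905.
Numerator = 1,325 + 100 + 398 = 1,823.
Denominator = 14,905 + 100 = 15,005.
Broad rate = 1,823 / 15,005 = 12.15%.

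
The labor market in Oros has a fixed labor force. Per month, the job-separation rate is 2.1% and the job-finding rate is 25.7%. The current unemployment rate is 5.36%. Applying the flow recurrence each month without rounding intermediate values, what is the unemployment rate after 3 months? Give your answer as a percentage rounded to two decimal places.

With a fixed labor force, u_{t+1} = u_t + s·(1−u_t) − f·u_t = u_t·(1−s−f) + s.
Here 1−s−f = 0.722 and s = 0.021.
u_1 = 0.053600 × 0.722 + 0.021 = 0.059699.
u_2 = 0.059699 × 0.722 + 0.021 = 0.064103.
u_3 = 0.064103 × 0.722 + 0.021 = 0.067282.

Unemployment rate after three months ≈ 6.73%.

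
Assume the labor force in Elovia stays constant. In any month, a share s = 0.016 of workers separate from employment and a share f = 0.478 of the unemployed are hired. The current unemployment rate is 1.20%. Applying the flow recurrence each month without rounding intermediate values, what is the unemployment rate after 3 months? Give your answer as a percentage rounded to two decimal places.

With a fixed labor force, u_{t+1} = u_t + s·(1−u_t) − f·u_t = u_t·(1−s−f) + s.
Here 1−s−f = 0.506 and s = 0.016.
u_1 = 0.012000 × 0.506 + 0.016 = 0.022072.
u_2 = 0.022072 × 0.506 + 0.016 = 0.027168.
u_3 = 0.027168 × 0.506 + 0.016 = 0.029747.

Unemployment rate after three months ≈ 2.97%.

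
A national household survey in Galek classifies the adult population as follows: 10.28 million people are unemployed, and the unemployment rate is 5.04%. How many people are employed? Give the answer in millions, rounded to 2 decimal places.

About 193.69 million are employed.

Labor force = U / u = 10.28 / 0.0504 ≈ 203.97 million.
Employed = labor force − unemployed = 203.97 − 10.28 = 193.69 million.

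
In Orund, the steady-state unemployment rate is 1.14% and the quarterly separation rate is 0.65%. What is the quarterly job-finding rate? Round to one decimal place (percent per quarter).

From u* = s/(s+f): f = s·(1−u)/u.
f = 0.65 × (1 − 0.0114) / 0.0114 = 0.6426 / 0.0114 ≈ 56.4% per quarter.

Job-finding rate ≈ 56.4% per quarter.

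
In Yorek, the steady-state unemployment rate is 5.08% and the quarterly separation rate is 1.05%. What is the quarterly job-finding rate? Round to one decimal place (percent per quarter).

Job-finding rate ≈ 19.6% per quarter.

From u* = s/(s+f): f = s·(1−u)/u.
f = 1.05 × (1 − 0.0508) / 0.0508 = 0.9967 / 0.0508 ≈ 19.6% per quarter.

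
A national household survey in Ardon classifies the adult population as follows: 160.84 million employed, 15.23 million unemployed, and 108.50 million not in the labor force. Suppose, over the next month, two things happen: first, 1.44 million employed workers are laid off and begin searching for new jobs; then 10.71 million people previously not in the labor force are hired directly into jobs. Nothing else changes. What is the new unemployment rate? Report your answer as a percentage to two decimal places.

Initially, labor force = 160.84 + 15.23 = 176.07 million, so u = 15.23/176.07 = 8.65%.
After the first change, employed falls and unemployed rises by 1.44; labor force unchanged → E = 159.40, U = 16.67, labor force = 176.07 million.
After the second change, employed and labor force both rise by 10.71; unemployed unchanged → E = 170.11, U = 16.67, labor force = 186.78 million.
New unemployment rate = 16.67 / 186.78 = 8.92%.

New unemployment rate ≈ 8.92%.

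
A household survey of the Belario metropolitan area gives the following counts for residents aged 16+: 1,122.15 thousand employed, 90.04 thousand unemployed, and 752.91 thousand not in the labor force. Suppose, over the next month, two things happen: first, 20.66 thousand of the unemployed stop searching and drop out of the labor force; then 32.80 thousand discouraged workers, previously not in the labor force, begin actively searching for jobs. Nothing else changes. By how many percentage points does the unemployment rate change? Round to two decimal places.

The unemployment rate changes by +0.92 percentage points.

Initially, labor force = 1,122.15 + 90.04 = 1,212.19 thousand, so u = 90.04/1,212.19 = 7.43%.
After the first change, unemployed and labor force both fall by 20.66 → E = 1,122.15, U = 69.38, labor force = 1,191.53 thousand.
After the second change, unemployed and labor force both rise by 32.80 → E = 1,122.15, U = 102.18, labor force = 1,224.33 thousand.
New unemployment rate = 102.18 / 1,224.33 = 8.35%.
Change = 8.35% − 7.43% = +0.92 percentage points.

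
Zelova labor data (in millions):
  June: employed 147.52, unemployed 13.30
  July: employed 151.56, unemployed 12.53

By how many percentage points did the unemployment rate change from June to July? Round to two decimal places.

The unemployment rate changed by −0.63 percentage points.

June: labor force = 147.52 + 13.30 = 160.82; u = 13.30/160.82 = 8.27%.
July: labor force = 151.56 + 12.53 = 164.09; u = 12.53/164.09 = 7.64%.
Change = 7.64% − 8.27% = −0.63 pp.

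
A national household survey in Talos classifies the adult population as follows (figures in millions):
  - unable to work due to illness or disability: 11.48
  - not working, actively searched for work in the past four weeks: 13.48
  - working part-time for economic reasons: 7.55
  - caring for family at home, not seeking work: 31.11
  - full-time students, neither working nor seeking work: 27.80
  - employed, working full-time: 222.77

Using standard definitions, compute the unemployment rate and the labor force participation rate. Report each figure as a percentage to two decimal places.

Employed = 7.55 + 222.77 = 230.32 million (anyone who worked, including part-time for economic reasons, counts as employed).
Unemployed = 13.48 million.
Labor force = 230.32 + 13.48 = 243.80 million.
Not in labor force = 11.48 + 31.11 + 27.80 = 70.39 million (those not working and not actively searching are outside the labor force).
Civilian working-age population = 243.80 + 70.39 = 314.19 million.
Unemployment rate = 13.48 / 243.80 = 5.53%.
Labor force participation rate = 243.80 / 314.19 = 77.60%.

Unemployment rate ≈ 5.53%; labor force participation rate ≈ 77.60%.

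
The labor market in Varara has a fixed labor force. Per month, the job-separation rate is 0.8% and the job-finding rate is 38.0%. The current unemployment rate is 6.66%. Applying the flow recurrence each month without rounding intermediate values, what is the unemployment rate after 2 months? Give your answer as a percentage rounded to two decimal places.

Unemployment rate after two months ≈ 3.78%.

With a fixed labor force, u_{t+1} = u_t + s·(1−u_t) − f·u_t = u_t·(1−s−f) + s.
Here 1−s−f = 0.612 and s = 0.008.
u_1 = 0.066600 × 0.612 + 0.008 = 0.048759.
u_2 = 0.048759 × 0.612 + 0.008 = 0.037841.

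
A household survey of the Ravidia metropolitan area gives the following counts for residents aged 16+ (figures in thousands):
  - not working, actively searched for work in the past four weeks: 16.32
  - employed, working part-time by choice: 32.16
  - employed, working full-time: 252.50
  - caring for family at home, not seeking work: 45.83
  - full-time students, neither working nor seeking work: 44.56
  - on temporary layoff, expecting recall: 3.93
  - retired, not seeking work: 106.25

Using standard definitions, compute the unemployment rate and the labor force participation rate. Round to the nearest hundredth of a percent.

Unemployment rate ≈ 6.64%; labor force participation rate ≈ 60.79%.

Employed = 32.16 + 252.50 = 284.66 thousand.
Unemployed = 16.32 + 3.93 = 20.25 thousand (jobless and actively searching, or on temporary layoff).
Labor force = 284.66 + 20.25 = 304.91 thousand.
Not in labor force = 45.83 + 44.56 + 106.25 = 196.64 thousand (those not working and not actively searching are outside the labor force).
Civilian working-age population = 304.91 + 196.64 = 501.55 thousand.
Unemployment rate = 20.25 / 304.91 = 6.64%.
Labor force participation rate = 304.91 / 501.55 = 60.79%.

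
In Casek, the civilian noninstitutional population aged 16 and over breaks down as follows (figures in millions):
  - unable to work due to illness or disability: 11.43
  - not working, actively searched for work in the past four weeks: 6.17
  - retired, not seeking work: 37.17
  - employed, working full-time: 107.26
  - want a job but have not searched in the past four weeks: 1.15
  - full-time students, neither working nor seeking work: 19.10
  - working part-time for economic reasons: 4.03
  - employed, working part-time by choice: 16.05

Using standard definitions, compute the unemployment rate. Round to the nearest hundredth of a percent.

Unemployment rate ≈ 4.62%.

Employed = 107.26 + 4.03 + 16.05 = 127.34 million (anyone who worked, including part-time for economic reasons, counts as employed).
Unemployed = 6.17 million.
Labor force = 127.34 + 6.17 = 133.51 million.
Unemployment rate = 6.17 / 133.51 = 4.62%.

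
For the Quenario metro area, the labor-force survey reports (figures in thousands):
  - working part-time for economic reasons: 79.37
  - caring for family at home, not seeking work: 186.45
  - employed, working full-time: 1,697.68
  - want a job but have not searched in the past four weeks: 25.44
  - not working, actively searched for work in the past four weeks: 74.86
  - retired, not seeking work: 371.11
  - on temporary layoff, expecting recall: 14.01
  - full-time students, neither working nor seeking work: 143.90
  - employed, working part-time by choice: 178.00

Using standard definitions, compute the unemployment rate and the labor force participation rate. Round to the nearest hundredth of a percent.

Unemployment rate ≈ 4.35%; labor force participation rate ≈ 73.77%.

Employed = 79.37 + 1,697.68 + 178.00 = 1,955.05 thousand (anyone who worked, including part-time for economic reasons, counts as employed).
Unemployed = 74.86 + 14.01 = 88.87 thousand (jobless and actively searching, or on temporary layoff).
Labor force = 1,955.05 + 88.87 = 2,043.92 thousand.
Not in labor force = 186.45 + 25.44 + 371.11 + 143.90 = 726.90 thousand (those not working and not actively searching are outside the labor force — including those who want a job but have given up searching).
Civilian working-age population = 2,043.92 + 726.90 = 2,770.82 thousand.
Unemployment rate = 88.87 / 2,043.92 = 4.35%.
Labor force participation rate = 2,043.92 / 2,770.82 = 73.77%.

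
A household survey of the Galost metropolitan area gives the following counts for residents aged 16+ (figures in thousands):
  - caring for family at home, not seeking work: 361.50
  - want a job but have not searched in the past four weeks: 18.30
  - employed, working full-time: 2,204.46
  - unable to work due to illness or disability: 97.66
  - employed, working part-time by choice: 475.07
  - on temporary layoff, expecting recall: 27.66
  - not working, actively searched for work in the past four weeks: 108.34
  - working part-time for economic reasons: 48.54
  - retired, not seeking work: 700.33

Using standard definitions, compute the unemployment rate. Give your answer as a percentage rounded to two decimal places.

Employed = 2,204.46 + 475.07 + 48.54 = 2,728.07 thousand (anyone who worked, including part-time for economic reasons, counts as employed).
Unemployed = 27.66 + 108.34 = 136.00 thousand (jobless and actively searching, or on temporary layoff).
Labor force = 2,728.07 + 136.00 = 2,864.07 thousand.
Unemployment rate = 136.00 / 2,864.07 = 4.75%.

Unemployment rate ≈ 4.75%.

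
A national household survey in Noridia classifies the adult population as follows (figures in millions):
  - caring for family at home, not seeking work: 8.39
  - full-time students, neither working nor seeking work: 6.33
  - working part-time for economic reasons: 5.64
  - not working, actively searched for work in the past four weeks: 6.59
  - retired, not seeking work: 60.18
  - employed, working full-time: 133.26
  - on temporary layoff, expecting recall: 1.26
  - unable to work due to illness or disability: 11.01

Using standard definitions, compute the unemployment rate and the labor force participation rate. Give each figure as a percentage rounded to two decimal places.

Employed = 5.64 + 133.26 = 138.90 million (anyone who worked, including part-time for economic reasons, counts as employed).
Unemployed = 6.59 + 1.26 = 7.85 million (jobless and actively searching, or on temporary layoff).
Labor force = 138.90 + 7.85 = 146.75 million.
Not in labor force = 8.39 + 6.33 + 60.18 + 11.01 = 85.91 million (those not working and not actively searching are outside the labor force).
Civilian working-age population = 146.75 + 85.91 = 232.66 million.
Unemployment rate = 7.85 / 146.75 = 5.35%.
Labor force participation rate = 146.75 / 232.66 = 63.07%.

Unemployment rate ≈ 5.35%; labor force participation rate ≈ 63.07%.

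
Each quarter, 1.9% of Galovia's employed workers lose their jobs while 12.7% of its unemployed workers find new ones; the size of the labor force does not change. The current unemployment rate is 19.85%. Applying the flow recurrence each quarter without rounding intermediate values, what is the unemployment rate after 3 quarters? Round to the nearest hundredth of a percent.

Unemployment rate after three quarters ≈ 17.27%.

With a fixed labor force, u_{t+1} = u_t + s·(1−u_t) − f·u_t = u_t·(1−s−f) + s.
Here 1−s−f = 0.854 and s = 0.019.
u_1 = 0.198500 × 0.854 + 0.019 = 0.188519.
u_2 = 0.188519 × 0.854 + 0.019 = 0.179995.
u_3 = 0.179995 × 0.854 + 0.019 = 0.172716.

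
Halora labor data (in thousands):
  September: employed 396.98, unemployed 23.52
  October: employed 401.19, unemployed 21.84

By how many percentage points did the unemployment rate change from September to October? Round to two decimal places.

The unemployment rate changed by −0.43 percentage points.

September: labor force = 396.98 + 23.52 = 420.50; u = 23.52/420.50 = 5.59%.
October: labor force = 401.19 + 21.84 = 423.03; u = 21.84/423.03 = 5.16%.
Change = 5.16% − 5.59% = −0.43 pp.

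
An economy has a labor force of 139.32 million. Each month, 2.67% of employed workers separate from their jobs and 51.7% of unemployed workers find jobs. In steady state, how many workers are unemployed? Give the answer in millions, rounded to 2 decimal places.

About 6.84 million are unemployed in steady state.

Steady-state unemployment rate u* = s/(s+f) = 2.67/(2.67+51.7) = 0.049108.
Unemployed = u* × labor force = 0.049108 × 139.32 ≈ 6.84 million.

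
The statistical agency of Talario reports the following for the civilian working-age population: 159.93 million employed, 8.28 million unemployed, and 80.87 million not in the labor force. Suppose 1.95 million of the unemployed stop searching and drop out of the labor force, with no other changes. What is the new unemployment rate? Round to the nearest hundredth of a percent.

Initially, labor force = 159.93 + 8.28 = 168.21 million, so u = 8.28/168.21 = 4.92%.
After the change, unemployed and labor force both fall by 1.95 → E = 159.93, U = 6.33, labor force = 166.26 million.
New unemployment rate = 6.33 / 166.26 = 3.81%.

New unemployment rate ≈ 3.81%.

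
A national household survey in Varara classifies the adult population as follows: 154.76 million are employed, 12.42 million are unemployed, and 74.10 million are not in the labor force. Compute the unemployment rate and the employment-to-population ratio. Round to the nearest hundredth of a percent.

Labor force = employed + unemployed = 154.76 + 12.42 = 167.18 million.
Working-age population = 167.18 + 74.10 = 241.28 million.
Unemployment rate = 12.42 / 167.18 = 7.43%.
Employment-population ratio = 154.76 / 241.28 = 64.14%.

Unemployment rate ≈ 7.43%; employment-population ratio ≈ 64.14%.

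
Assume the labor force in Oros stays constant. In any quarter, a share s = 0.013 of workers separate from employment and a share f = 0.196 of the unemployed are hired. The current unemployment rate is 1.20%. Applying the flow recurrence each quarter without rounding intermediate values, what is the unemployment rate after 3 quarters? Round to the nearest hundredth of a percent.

Unemployment rate after three quarters ≈ 3.74%.

With a fixed labor force, u_{t+1} = u_t + s·(1−u_t) − f·u_t = u_t·(1−s−f) + s.
Here 1−s−f = 0.791 and s = 0.013.
u_1 = 0.012000 × 0.791 + 0.013 = 0.022492.
u_2 = 0.022492 × 0.791 + 0.013 = 0.030791.
u_3 = 0.030791 × 0.791 + 0.013 = 0.037356.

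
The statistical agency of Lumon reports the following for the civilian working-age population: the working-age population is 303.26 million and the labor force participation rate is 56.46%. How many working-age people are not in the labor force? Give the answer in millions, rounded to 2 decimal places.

Share not in the labor force = 1 − 0.5646 = 0.4354.
Not in labor force = 0.4354 × 303.26 ≈ 132.04 million.

About 132.04 million are not in the labor force.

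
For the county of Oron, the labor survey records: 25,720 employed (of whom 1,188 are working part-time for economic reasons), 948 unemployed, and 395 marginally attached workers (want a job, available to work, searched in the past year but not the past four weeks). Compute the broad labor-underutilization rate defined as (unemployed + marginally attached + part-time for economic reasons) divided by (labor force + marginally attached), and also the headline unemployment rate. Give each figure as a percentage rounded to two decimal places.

Labor force = 25,720 + 948 = 26,668.
Numerator = 948 + 395 + 1,188 = 2,531.
Denominator = 26,668 + 395 = 27,063.
Broad rate = 2,531 / 27,063 = 9.35%.
Headline unemployment rate = 948 / 26,668 = 3.55%.

Broad underutilization rate ≈ 9.35%; headline unemployment rate ≈ 3.55%.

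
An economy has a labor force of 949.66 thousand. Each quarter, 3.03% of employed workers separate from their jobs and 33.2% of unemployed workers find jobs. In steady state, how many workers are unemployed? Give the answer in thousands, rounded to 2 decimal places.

About 79.42 thousand are unemployed in steady state.

Steady-state unemployment rate u* = s/(s+f) = 3.03/(3.03+33.2) = 0.083632.
Unemployed = u* × labor force = 0.083632 × 949.66 ≈ 79.42 thousand.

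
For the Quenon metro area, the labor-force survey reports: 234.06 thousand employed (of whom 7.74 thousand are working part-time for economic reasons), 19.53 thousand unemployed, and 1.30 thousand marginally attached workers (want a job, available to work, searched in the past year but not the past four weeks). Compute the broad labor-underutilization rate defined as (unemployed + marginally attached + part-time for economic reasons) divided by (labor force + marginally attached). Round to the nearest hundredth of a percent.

Labor force = 234.06 + 19.53 = 253.59 thousand.
Numerator = 19.53 + 1.30 + 7.74 = 28.57 thousand.
Denominator = 253.59 + 1.30 = 254.89 thousand.
Broad rate = 28.57 / 254.89 = 11.21%.

Broad underutilization rate ≈ 11.21%.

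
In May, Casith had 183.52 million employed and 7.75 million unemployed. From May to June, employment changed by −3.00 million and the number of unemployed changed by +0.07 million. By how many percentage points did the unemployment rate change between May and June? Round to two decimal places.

May: labor force = 183.52 + 7.75 = 191.27; u = 7.75/191.27 = 4.05%.
June: labor force = 180.52 + 7.82 = 188.34; u = 7.82/188.34 = 4.15%.
Change = 4.15% − 4.05% = +0.10 pp.

The unemployment rate changed by +0.10 percentage points.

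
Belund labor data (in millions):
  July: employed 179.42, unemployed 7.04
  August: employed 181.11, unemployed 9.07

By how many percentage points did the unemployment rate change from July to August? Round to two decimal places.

The unemployment rate changed by +0.99 percentage points.

July: labor force = 179.42 + 7.04 = 186.46; u = 7.04/186.46 = 3.78%.
August: labor force = 181.11 + 9.07 = 190.18; u = 9.07/190.18 = 4.77%.
Change = 4.77% − 3.78% = +0.99 pp.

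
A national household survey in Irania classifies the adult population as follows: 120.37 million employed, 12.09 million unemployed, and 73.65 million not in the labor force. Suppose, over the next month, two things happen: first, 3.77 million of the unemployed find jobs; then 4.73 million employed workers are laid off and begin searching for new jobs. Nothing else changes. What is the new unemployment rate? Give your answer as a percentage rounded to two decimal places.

Initially, labor force = 120.37 + 12.09 = 132.46 million, so u = 12.09/132.46 = 9.13%.
After the first change, unemployed falls and employed rises by 3.77; labor force unchanged → E = 124.14, U = 8.32, labor force = 132.46 million.
After the second change, employed falls and unemployed rises by 4.73; labor force unchanged → E = 119.41, U = 13.05, labor force = 132.46 million.
New unemployment rate = 13.05 / 132.46 = 9.85%.

New unemployment rate ≈ 9.85%.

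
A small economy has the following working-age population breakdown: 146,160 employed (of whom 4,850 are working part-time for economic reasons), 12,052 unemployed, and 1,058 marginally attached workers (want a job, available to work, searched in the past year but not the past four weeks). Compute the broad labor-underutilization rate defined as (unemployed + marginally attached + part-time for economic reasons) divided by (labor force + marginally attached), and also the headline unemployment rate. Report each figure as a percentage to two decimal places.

Labor force = 146,160 + 12,052 = 158,212.
Numerator = 12,052 + 1,058 + 4,850 = 17,960.
Denominator = 158,212 + 1,058 = 159,270.
Broad rate = 17,960 / 159,270 = 11.28%.
Headline unemployment rate = 12,052 / 158,212 = 7.62%.

Broad underutilization rate ≈ 11.28%; headline unemployment rate ≈ 7.62%.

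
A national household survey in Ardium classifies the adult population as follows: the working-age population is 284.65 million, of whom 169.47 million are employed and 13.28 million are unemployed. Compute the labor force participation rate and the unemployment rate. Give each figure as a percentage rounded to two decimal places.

Labor force participation rate ≈ 64.20%; unemployment rate ≈ 7.27%.

Labor force = employed + unemployed = 169.47 + 13.28 = 182.75 million.
Unemployment rate = 13.28 / 182.75 = 7.27%.
Labor force participation rate = 182.75 / 284.65 = 64.20%.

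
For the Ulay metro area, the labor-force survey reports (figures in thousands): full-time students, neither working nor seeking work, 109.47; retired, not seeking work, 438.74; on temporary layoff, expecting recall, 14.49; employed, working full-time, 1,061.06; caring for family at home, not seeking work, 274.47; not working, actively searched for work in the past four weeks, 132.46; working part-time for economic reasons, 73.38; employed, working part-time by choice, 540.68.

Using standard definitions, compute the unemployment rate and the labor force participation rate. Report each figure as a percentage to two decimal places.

Employed = 1,061.06 + 73.38 + 540.68 = 1,675.12 thousand (anyone who worked, including part-time for economic reasons, counts as employed).
Unemployed = 14.49 + 132.46 = 146.95 thousand (jobless and actively searching, or on temporary layoff).
Labor force = 1,675.12 + 146.95 = 1,822.07 thousand.
Not in labor force = 109.47 + 438.74 + 274.47 = 822.68 thousand (those not working and not actively searching are outside the labor force).
Civilian working-age population = 1,822.07 + 822.68 = 2,644.75 thousand.
Unemployment rate = 146.95 / 1,822.07 = 8.07%.
Labor force participation rate = 1,822.07 / 2,644.75 = 68.89%.

Unemployment rate ≈ 8.07%; labor force participation rate ≈ 68.89%.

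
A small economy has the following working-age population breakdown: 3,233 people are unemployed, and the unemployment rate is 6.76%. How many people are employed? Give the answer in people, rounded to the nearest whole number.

Labor force = U / u = 3,233 / 0.0676 ≈ 47,825.
Employed = labor force − unemployed = 47,825 − 3,233 = 44,592.

About 44,592 are employed.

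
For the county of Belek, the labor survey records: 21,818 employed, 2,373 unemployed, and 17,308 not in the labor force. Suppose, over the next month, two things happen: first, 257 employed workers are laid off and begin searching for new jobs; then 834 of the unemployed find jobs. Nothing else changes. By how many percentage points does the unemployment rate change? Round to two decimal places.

The unemployment rate changes by −2.39 percentage points.

Initially, labor force = 21,818 + 2,373 = 24,191, so u = 2,373/24,191 = 9.81%.
After the first change, employed falls and unemployed rises by 257; labor force unchanged → E = 21,561, U = 2,630, labor force = 24,191.
After the second change, unemployed falls and employed rises by 834; labor force unchanged → E = 22,395, U = 1,796, labor force = 24,191.
New unemployment rate = 1,796 / 24,191 = 7.42%.
Change = 7.42% − 9.81% = −2.39 percentage points.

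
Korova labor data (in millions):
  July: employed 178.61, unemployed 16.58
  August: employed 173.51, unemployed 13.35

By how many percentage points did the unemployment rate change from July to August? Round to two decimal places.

The unemployment rate changed by −1.35 percentage points.

July: labor force = 178.61 + 16.58 = 195.19; u = 16.58/195.19 = 8.49%.
August: labor force = 173.51 + 13.35 = 186.86; u = 13.35/186.86 = 7.14%.
Change = 7.14% − 8.49% = −1.35 pp.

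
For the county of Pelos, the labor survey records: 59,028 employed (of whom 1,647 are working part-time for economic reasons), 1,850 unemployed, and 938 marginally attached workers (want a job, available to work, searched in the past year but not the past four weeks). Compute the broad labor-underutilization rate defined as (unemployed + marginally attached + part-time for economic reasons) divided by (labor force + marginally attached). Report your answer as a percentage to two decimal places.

Labor force = 59,028 + 1,850 = 60,878.
Numerator = 1,850 + 938 + 1,647 = 4,435.
Denominator = 60,878 + 938 = 61,816.
Broad rate = 4,435 / 61,816 = 7.17%.

Broad underutilization rate ≈ 7.17%.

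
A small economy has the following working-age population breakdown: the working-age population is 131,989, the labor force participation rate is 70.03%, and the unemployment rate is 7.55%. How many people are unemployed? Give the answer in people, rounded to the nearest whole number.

About 6,979 are unemployed.

Labor force = 0.7003 × 131,989 = 92,432.
Unemployed = 0.0755 × 92,432 ≈ 6,979.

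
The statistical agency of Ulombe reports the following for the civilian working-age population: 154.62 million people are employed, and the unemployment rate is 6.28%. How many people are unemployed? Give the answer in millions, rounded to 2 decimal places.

Let U be the number unemployed. The labor force is E + U, and U/(E+U) = 0.0628.
So U = 0.0628 × 154.62 / (1 − 0.0628) = 9.7101 / 0.9372 ≈ 10.36 million.

About 10.36 million are unemployed.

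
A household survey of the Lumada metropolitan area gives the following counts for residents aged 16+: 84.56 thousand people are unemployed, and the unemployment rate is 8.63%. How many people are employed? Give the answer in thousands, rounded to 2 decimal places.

About 895.28 thousand are employed.

Labor force = U / u = 84.56 / 0.0863 ≈ 979.84 thousand.
Employed = labor force − unemployed = 979.84 − 84.56 = 895.28 thousand.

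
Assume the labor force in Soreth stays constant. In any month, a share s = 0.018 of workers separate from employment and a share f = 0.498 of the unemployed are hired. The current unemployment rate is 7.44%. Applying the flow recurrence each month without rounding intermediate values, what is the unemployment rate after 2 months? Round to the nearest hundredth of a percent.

With a fixed labor force, u_{t+1} = u_t + s·(1−u_t) − f·u_t = u_t·(1−s−f) + s.
Here 1−s−f = 0.484 and s = 0.018.
u_1 = 0.074400 × 0.484 + 0.018 = 0.054010.
u_2 = 0.054010 × 0.484 + 0.018 = 0.044141.

Unemployment rate after two months ≈ 4.41%.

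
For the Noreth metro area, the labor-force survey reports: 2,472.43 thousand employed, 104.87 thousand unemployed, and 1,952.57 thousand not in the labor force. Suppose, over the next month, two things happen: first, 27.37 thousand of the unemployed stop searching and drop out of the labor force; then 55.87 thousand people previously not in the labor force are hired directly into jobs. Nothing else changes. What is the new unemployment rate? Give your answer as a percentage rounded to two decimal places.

Initially, labor force = 2,472.43 + 104.87 = 2,577.30 thousand, so u = 104.87/2,577.30 = 4.07%.
After the first change, unemployed and labor force both fall by 27.37 → E = 2,472.43, U = 77.50, labor force = 2,549.93 thousand.
After the second change, employed and labor force both rise by 55.87; unemployed unchanged → E = 2,528.30, U = 77.50, labor force = 2,605.80 thousand.
New unemployment rate = 77.50 / 2,605.80 = 2.97%.

New unemployment rate ≈ 2.97%.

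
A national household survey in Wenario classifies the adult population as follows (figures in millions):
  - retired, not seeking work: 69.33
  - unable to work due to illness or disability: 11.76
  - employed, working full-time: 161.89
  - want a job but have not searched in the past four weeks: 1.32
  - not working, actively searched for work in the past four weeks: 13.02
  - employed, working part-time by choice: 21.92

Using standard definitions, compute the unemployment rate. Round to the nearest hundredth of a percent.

Employed = 161.89 + 21.92 = 183.81 million.
Unemployed = 13.02 million.
Labor force = 183.81 + 13.02 = 196.83 million.
Unemployment rate = 13.02 / 196.83 = 6.61%.

Unemployment rate ≈ 6.61%.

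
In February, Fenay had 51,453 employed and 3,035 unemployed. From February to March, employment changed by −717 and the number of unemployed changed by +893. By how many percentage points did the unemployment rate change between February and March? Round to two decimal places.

February: labor force = 51,453 + 3,035 = 54,488; u = 3,035/54,488 = 5.57%.
March: labor force = 50,736 + 3,928 = 54,664; u = 3,928/54,664 = 7.19%.
Change = 7.19% − 5.57% = +1.62 pp.

The unemployment rate changed by +1.62 percentage points.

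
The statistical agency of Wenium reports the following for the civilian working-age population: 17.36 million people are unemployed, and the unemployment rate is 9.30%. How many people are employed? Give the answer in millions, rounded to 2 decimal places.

About 169.31 million are employed.

Labor force = U / u = 17.36 / 0.0930 ≈ 186.67 million.
Employed = labor force − unemployed = 186.67 − 17.36 = 169.31 million.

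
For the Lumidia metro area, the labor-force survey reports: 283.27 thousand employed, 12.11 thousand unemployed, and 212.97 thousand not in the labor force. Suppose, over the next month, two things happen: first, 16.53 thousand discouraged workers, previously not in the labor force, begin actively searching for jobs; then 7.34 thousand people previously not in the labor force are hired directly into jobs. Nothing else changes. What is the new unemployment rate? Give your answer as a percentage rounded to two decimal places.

New unemployment rate ≈ 8.97%.

Initially, labor force = 283.27 + 12.11 = 295.38 thousand, so u = 12.11/295.38 = 4.10%.
After the first change, unemployed and labor force both rise by 16.53 → E = 283.27, U = 28.64, labor force = 311.91 thousand.
After the second change, employed and labor force both rise by 7.34; unemployed unchanged → E = 290.61, U = 28.64, labor force = 319.25 thousand.
New unemployment rate = 28.64 / 319.25 = 8.97%.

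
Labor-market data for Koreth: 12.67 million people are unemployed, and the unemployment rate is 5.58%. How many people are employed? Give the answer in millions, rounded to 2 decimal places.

Labor force = U / u = 12.67 / 0.0558 ≈ 227.06 million.
Employed = labor force − unemployed = 227.06 − 12.67 = 214.39 million.

About 214.39 million are employed.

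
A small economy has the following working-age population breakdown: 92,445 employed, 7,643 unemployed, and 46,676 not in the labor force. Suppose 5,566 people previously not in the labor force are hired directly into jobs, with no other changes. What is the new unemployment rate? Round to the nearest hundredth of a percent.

New unemployment rate ≈ 7.23%.

Initially, labor force = 92,445 + 7,643 = 100,088, so u = 7,643/100,088 = 7.64%.
After the change, employed and labor force both rise by 5,566; unemployed unchanged → E = 98,011, U = 7,643, labor force = 105,654.
New unemployment rate = 7,643 / 105,654 = 7.23%.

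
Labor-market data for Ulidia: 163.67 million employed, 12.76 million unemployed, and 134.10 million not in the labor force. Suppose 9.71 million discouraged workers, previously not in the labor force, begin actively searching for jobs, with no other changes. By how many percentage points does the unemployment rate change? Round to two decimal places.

Initially, labor force = 163.67 + 12.76 = 176.43 million, so u = 12.76/176.43 = 7.23%.
After the change, unemployed and labor force both rise by 9.71 → E = 163.67, U = 22.47, labor force = 186.14 million.
New unemployment rate = 22.47 / 186.14 = 12.07%.
Change = 12.07% − 7.23% = +4.84 percentage points.

The unemployment rate changes by +4.84 percentage points.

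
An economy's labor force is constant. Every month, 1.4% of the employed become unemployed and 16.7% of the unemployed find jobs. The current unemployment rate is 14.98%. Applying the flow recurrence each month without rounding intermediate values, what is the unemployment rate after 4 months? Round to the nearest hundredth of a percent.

Unemployment rate after four months ≈ 10.99%.

With a fixed labor force, u_{t+1} = u_t + s·(1−u_t) − f·u_t = u_t·(1−s−f) + s.
Here 1−s−f = 0.819 and s = 0.014.
u_1 = 0.149800 × 0.819 + 0.014 = 0.136686.
u_2 = 0.136686 × 0.819 + 0.014 = 0.125946.
u_3 = 0.125946 × 0.819 + 0.014 = 0.117150.
u_4 = 0.117150 × 0.819 + 0.014 = 0.109946.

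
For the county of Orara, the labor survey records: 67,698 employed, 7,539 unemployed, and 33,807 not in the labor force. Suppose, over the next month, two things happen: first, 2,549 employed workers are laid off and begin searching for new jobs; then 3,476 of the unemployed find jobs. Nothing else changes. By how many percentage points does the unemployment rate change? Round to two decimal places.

Initially, labor force = 67,698 + 7,539 = 75,237, so u = 7,539/75,237 = 10.02%.
After the first change, employed falls and unemployed rises by 2,549; labor force unchanged → E = 65,149, U = 10,088, labor force = 75,237.
After the second change, unemployed falls and employed rises by 3,476; labor force unchanged → E = 68,625, U = 6,612, labor force = 75,237.
New unemployment rate = 6,612 / 75,237 = 8.79%.
Change = 8.79% − 10.02% = −1.23 percentage points.

The unemployment rate changes by −1.23 percentage points.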